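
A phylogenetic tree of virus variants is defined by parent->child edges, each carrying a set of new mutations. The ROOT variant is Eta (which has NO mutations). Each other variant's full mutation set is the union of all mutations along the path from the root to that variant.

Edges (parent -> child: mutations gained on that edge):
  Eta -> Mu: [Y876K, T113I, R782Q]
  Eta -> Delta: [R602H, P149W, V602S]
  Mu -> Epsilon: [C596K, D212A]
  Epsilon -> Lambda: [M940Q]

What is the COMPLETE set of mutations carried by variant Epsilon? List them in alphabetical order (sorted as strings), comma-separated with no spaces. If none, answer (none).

Answer: C596K,D212A,R782Q,T113I,Y876K

Derivation:
At Eta: gained [] -> total []
At Mu: gained ['Y876K', 'T113I', 'R782Q'] -> total ['R782Q', 'T113I', 'Y876K']
At Epsilon: gained ['C596K', 'D212A'] -> total ['C596K', 'D212A', 'R782Q', 'T113I', 'Y876K']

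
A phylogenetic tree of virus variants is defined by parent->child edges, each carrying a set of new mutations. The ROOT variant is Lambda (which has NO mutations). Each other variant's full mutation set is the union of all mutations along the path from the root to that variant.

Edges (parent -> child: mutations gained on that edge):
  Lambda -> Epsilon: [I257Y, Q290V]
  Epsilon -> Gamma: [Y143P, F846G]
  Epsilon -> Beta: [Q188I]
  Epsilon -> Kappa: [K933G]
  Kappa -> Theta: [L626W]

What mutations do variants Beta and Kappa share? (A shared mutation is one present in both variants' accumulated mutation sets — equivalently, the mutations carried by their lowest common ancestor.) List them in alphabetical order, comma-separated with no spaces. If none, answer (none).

Accumulating mutations along path to Beta:
  At Lambda: gained [] -> total []
  At Epsilon: gained ['I257Y', 'Q290V'] -> total ['I257Y', 'Q290V']
  At Beta: gained ['Q188I'] -> total ['I257Y', 'Q188I', 'Q290V']
Mutations(Beta) = ['I257Y', 'Q188I', 'Q290V']
Accumulating mutations along path to Kappa:
  At Lambda: gained [] -> total []
  At Epsilon: gained ['I257Y', 'Q290V'] -> total ['I257Y', 'Q290V']
  At Kappa: gained ['K933G'] -> total ['I257Y', 'K933G', 'Q290V']
Mutations(Kappa) = ['I257Y', 'K933G', 'Q290V']
Intersection: ['I257Y', 'Q188I', 'Q290V'] ∩ ['I257Y', 'K933G', 'Q290V'] = ['I257Y', 'Q290V']

Answer: I257Y,Q290V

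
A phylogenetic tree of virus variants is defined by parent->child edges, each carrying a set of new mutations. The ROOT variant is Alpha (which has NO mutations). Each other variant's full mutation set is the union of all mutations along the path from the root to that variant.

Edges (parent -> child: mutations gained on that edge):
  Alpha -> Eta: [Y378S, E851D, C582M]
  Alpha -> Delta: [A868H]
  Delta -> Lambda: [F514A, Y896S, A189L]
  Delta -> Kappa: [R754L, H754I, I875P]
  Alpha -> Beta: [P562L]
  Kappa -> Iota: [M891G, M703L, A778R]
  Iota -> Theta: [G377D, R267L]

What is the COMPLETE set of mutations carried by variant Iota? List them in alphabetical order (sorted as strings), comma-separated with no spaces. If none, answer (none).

Answer: A778R,A868H,H754I,I875P,M703L,M891G,R754L

Derivation:
At Alpha: gained [] -> total []
At Delta: gained ['A868H'] -> total ['A868H']
At Kappa: gained ['R754L', 'H754I', 'I875P'] -> total ['A868H', 'H754I', 'I875P', 'R754L']
At Iota: gained ['M891G', 'M703L', 'A778R'] -> total ['A778R', 'A868H', 'H754I', 'I875P', 'M703L', 'M891G', 'R754L']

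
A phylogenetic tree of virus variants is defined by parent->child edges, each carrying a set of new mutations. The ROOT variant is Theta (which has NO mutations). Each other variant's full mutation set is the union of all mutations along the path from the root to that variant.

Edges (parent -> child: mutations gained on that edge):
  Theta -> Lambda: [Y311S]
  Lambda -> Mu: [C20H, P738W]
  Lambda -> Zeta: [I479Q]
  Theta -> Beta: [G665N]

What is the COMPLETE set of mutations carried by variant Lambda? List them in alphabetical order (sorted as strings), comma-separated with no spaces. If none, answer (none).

Answer: Y311S

Derivation:
At Theta: gained [] -> total []
At Lambda: gained ['Y311S'] -> total ['Y311S']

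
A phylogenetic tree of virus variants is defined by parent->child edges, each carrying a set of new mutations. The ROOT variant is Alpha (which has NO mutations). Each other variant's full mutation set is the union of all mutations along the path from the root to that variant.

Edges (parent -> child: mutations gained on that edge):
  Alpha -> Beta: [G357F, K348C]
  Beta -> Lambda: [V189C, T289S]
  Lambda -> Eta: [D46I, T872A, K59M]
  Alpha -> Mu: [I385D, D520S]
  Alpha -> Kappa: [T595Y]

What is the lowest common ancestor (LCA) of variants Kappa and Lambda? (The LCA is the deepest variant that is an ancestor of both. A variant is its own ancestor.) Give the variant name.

Path from root to Kappa: Alpha -> Kappa
  ancestors of Kappa: {Alpha, Kappa}
Path from root to Lambda: Alpha -> Beta -> Lambda
  ancestors of Lambda: {Alpha, Beta, Lambda}
Common ancestors: {Alpha}
Walk up from Lambda: Lambda (not in ancestors of Kappa), Beta (not in ancestors of Kappa), Alpha (in ancestors of Kappa)
Deepest common ancestor (LCA) = Alpha

Answer: Alpha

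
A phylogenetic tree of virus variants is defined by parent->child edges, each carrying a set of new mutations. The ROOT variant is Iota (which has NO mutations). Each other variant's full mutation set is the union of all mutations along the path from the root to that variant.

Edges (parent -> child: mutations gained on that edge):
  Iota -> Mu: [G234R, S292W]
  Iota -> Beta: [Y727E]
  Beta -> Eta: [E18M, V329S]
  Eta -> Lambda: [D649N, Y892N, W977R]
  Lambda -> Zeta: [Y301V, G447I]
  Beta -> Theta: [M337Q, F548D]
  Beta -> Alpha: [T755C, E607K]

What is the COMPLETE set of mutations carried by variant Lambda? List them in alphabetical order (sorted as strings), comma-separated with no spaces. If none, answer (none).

Answer: D649N,E18M,V329S,W977R,Y727E,Y892N

Derivation:
At Iota: gained [] -> total []
At Beta: gained ['Y727E'] -> total ['Y727E']
At Eta: gained ['E18M', 'V329S'] -> total ['E18M', 'V329S', 'Y727E']
At Lambda: gained ['D649N', 'Y892N', 'W977R'] -> total ['D649N', 'E18M', 'V329S', 'W977R', 'Y727E', 'Y892N']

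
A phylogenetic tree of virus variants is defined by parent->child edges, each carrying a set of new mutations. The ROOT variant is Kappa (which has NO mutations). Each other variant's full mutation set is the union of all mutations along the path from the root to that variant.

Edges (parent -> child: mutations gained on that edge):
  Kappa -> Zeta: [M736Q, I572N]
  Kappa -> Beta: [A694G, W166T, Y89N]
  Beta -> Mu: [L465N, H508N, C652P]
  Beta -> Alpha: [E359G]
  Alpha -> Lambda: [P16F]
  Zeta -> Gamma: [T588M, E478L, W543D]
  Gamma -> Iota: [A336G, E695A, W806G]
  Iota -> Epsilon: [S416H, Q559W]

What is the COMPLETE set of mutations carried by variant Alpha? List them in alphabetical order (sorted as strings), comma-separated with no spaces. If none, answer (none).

At Kappa: gained [] -> total []
At Beta: gained ['A694G', 'W166T', 'Y89N'] -> total ['A694G', 'W166T', 'Y89N']
At Alpha: gained ['E359G'] -> total ['A694G', 'E359G', 'W166T', 'Y89N']

Answer: A694G,E359G,W166T,Y89N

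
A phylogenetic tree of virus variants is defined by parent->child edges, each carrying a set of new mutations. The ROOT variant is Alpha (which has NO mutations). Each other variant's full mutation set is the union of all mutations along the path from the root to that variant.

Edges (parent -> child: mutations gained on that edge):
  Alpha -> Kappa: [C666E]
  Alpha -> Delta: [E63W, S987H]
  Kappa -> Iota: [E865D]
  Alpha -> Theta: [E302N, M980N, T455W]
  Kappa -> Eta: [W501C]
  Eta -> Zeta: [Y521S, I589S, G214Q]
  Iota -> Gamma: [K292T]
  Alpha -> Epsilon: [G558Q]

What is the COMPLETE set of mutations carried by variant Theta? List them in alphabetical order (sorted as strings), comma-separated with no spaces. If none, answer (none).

Answer: E302N,M980N,T455W

Derivation:
At Alpha: gained [] -> total []
At Theta: gained ['E302N', 'M980N', 'T455W'] -> total ['E302N', 'M980N', 'T455W']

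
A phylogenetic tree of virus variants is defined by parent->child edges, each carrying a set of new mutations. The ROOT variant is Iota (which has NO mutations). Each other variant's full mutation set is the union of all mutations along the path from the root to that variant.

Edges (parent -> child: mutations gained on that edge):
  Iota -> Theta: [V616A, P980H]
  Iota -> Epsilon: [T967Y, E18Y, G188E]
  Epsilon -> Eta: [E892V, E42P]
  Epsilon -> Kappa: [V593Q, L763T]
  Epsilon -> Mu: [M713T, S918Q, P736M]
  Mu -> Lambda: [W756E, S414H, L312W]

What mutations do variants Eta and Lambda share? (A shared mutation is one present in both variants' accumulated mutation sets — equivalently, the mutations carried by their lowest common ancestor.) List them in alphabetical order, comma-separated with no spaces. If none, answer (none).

Answer: E18Y,G188E,T967Y

Derivation:
Accumulating mutations along path to Eta:
  At Iota: gained [] -> total []
  At Epsilon: gained ['T967Y', 'E18Y', 'G188E'] -> total ['E18Y', 'G188E', 'T967Y']
  At Eta: gained ['E892V', 'E42P'] -> total ['E18Y', 'E42P', 'E892V', 'G188E', 'T967Y']
Mutations(Eta) = ['E18Y', 'E42P', 'E892V', 'G188E', 'T967Y']
Accumulating mutations along path to Lambda:
  At Iota: gained [] -> total []
  At Epsilon: gained ['T967Y', 'E18Y', 'G188E'] -> total ['E18Y', 'G188E', 'T967Y']
  At Mu: gained ['M713T', 'S918Q', 'P736M'] -> total ['E18Y', 'G188E', 'M713T', 'P736M', 'S918Q', 'T967Y']
  At Lambda: gained ['W756E', 'S414H', 'L312W'] -> total ['E18Y', 'G188E', 'L312W', 'M713T', 'P736M', 'S414H', 'S918Q', 'T967Y', 'W756E']
Mutations(Lambda) = ['E18Y', 'G188E', 'L312W', 'M713T', 'P736M', 'S414H', 'S918Q', 'T967Y', 'W756E']
Intersection: ['E18Y', 'E42P', 'E892V', 'G188E', 'T967Y'] ∩ ['E18Y', 'G188E', 'L312W', 'M713T', 'P736M', 'S414H', 'S918Q', 'T967Y', 'W756E'] = ['E18Y', 'G188E', 'T967Y']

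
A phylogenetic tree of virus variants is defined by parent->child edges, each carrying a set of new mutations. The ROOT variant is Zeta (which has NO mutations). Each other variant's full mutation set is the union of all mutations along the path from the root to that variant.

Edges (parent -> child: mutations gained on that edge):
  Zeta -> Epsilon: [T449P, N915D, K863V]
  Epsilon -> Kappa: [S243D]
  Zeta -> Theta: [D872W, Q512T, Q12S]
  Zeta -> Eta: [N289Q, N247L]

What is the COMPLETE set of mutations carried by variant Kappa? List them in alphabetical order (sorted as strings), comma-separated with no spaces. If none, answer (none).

Answer: K863V,N915D,S243D,T449P

Derivation:
At Zeta: gained [] -> total []
At Epsilon: gained ['T449P', 'N915D', 'K863V'] -> total ['K863V', 'N915D', 'T449P']
At Kappa: gained ['S243D'] -> total ['K863V', 'N915D', 'S243D', 'T449P']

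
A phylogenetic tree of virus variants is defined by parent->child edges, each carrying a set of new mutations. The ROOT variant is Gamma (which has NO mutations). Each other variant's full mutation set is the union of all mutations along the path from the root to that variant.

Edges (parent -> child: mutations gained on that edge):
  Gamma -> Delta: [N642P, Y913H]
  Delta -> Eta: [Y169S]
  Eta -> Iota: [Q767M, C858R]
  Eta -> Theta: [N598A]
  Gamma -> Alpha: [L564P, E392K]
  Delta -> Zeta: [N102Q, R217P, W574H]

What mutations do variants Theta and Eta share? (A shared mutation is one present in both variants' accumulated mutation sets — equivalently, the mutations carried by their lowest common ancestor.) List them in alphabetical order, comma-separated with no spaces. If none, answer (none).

Answer: N642P,Y169S,Y913H

Derivation:
Accumulating mutations along path to Theta:
  At Gamma: gained [] -> total []
  At Delta: gained ['N642P', 'Y913H'] -> total ['N642P', 'Y913H']
  At Eta: gained ['Y169S'] -> total ['N642P', 'Y169S', 'Y913H']
  At Theta: gained ['N598A'] -> total ['N598A', 'N642P', 'Y169S', 'Y913H']
Mutations(Theta) = ['N598A', 'N642P', 'Y169S', 'Y913H']
Accumulating mutations along path to Eta:
  At Gamma: gained [] -> total []
  At Delta: gained ['N642P', 'Y913H'] -> total ['N642P', 'Y913H']
  At Eta: gained ['Y169S'] -> total ['N642P', 'Y169S', 'Y913H']
Mutations(Eta) = ['N642P', 'Y169S', 'Y913H']
Intersection: ['N598A', 'N642P', 'Y169S', 'Y913H'] ∩ ['N642P', 'Y169S', 'Y913H'] = ['N642P', 'Y169S', 'Y913H']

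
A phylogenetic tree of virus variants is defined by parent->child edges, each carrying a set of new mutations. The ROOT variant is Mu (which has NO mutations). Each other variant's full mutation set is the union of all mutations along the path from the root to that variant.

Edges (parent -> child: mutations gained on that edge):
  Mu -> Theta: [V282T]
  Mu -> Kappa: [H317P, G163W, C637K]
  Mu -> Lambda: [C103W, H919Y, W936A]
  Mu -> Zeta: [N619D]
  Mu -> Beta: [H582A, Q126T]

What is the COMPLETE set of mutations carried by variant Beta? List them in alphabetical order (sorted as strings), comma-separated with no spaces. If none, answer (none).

At Mu: gained [] -> total []
At Beta: gained ['H582A', 'Q126T'] -> total ['H582A', 'Q126T']

Answer: H582A,Q126T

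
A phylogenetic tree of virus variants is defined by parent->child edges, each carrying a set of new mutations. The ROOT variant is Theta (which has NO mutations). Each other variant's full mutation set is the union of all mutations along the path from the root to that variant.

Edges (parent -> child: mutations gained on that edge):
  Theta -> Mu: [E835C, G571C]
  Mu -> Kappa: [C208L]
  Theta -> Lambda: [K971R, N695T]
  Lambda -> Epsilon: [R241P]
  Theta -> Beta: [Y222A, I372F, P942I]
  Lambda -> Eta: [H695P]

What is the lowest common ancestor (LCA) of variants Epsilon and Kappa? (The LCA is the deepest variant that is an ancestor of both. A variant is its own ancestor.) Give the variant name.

Path from root to Epsilon: Theta -> Lambda -> Epsilon
  ancestors of Epsilon: {Theta, Lambda, Epsilon}
Path from root to Kappa: Theta -> Mu -> Kappa
  ancestors of Kappa: {Theta, Mu, Kappa}
Common ancestors: {Theta}
Walk up from Kappa: Kappa (not in ancestors of Epsilon), Mu (not in ancestors of Epsilon), Theta (in ancestors of Epsilon)
Deepest common ancestor (LCA) = Theta

Answer: Theta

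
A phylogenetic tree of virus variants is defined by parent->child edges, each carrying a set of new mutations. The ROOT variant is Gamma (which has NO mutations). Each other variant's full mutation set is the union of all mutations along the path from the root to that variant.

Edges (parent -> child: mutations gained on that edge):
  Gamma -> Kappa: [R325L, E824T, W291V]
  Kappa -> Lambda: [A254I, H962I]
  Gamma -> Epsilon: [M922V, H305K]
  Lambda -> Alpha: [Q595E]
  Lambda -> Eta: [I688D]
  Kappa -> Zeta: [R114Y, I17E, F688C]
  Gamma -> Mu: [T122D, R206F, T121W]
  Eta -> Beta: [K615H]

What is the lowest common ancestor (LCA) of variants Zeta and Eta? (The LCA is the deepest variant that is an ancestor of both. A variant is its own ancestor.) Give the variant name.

Answer: Kappa

Derivation:
Path from root to Zeta: Gamma -> Kappa -> Zeta
  ancestors of Zeta: {Gamma, Kappa, Zeta}
Path from root to Eta: Gamma -> Kappa -> Lambda -> Eta
  ancestors of Eta: {Gamma, Kappa, Lambda, Eta}
Common ancestors: {Gamma, Kappa}
Walk up from Eta: Eta (not in ancestors of Zeta), Lambda (not in ancestors of Zeta), Kappa (in ancestors of Zeta), Gamma (in ancestors of Zeta)
Deepest common ancestor (LCA) = Kappa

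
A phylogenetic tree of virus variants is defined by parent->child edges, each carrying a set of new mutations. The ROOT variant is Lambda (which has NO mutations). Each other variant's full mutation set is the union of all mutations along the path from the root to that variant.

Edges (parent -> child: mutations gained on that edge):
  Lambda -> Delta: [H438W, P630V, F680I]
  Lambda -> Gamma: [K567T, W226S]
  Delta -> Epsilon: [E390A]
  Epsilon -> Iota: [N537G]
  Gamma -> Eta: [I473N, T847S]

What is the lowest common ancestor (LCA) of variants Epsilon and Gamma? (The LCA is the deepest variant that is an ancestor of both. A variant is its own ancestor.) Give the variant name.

Answer: Lambda

Derivation:
Path from root to Epsilon: Lambda -> Delta -> Epsilon
  ancestors of Epsilon: {Lambda, Delta, Epsilon}
Path from root to Gamma: Lambda -> Gamma
  ancestors of Gamma: {Lambda, Gamma}
Common ancestors: {Lambda}
Walk up from Gamma: Gamma (not in ancestors of Epsilon), Lambda (in ancestors of Epsilon)
Deepest common ancestor (LCA) = Lambda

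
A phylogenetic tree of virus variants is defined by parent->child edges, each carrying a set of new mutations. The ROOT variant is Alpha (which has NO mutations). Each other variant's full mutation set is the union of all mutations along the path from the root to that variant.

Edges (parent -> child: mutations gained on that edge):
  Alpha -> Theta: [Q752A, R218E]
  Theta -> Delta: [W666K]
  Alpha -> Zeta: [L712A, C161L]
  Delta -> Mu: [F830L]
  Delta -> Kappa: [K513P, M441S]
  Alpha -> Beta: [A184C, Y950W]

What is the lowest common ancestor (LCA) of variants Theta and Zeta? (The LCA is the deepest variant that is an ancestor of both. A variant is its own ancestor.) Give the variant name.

Answer: Alpha

Derivation:
Path from root to Theta: Alpha -> Theta
  ancestors of Theta: {Alpha, Theta}
Path from root to Zeta: Alpha -> Zeta
  ancestors of Zeta: {Alpha, Zeta}
Common ancestors: {Alpha}
Walk up from Zeta: Zeta (not in ancestors of Theta), Alpha (in ancestors of Theta)
Deepest common ancestor (LCA) = Alpha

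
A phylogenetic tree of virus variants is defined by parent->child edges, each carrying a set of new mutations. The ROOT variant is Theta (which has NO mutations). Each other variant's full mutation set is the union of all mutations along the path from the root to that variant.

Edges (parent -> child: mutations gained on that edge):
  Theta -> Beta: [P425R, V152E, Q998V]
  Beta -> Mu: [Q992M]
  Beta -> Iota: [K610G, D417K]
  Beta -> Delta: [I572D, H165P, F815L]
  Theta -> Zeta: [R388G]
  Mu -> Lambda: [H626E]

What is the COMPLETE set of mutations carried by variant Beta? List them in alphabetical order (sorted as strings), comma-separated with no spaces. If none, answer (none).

At Theta: gained [] -> total []
At Beta: gained ['P425R', 'V152E', 'Q998V'] -> total ['P425R', 'Q998V', 'V152E']

Answer: P425R,Q998V,V152E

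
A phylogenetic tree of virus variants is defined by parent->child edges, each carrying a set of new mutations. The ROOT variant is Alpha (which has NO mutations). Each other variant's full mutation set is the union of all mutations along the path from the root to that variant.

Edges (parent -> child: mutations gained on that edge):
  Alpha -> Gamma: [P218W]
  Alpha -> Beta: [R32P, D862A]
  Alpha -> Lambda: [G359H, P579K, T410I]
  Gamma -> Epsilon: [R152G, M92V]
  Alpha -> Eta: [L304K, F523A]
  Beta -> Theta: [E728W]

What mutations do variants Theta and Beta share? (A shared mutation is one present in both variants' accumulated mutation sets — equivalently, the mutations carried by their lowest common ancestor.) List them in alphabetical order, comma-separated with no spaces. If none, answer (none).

Accumulating mutations along path to Theta:
  At Alpha: gained [] -> total []
  At Beta: gained ['R32P', 'D862A'] -> total ['D862A', 'R32P']
  At Theta: gained ['E728W'] -> total ['D862A', 'E728W', 'R32P']
Mutations(Theta) = ['D862A', 'E728W', 'R32P']
Accumulating mutations along path to Beta:
  At Alpha: gained [] -> total []
  At Beta: gained ['R32P', 'D862A'] -> total ['D862A', 'R32P']
Mutations(Beta) = ['D862A', 'R32P']
Intersection: ['D862A', 'E728W', 'R32P'] ∩ ['D862A', 'R32P'] = ['D862A', 'R32P']

Answer: D862A,R32P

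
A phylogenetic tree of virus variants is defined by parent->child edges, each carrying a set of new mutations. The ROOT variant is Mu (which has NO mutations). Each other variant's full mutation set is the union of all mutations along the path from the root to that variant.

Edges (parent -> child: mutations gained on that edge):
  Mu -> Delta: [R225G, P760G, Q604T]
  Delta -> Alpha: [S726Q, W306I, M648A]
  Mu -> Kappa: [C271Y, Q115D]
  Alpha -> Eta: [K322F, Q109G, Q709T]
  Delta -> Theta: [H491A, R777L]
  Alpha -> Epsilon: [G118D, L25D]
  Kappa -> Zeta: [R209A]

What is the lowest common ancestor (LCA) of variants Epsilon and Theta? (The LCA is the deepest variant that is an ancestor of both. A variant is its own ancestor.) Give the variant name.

Path from root to Epsilon: Mu -> Delta -> Alpha -> Epsilon
  ancestors of Epsilon: {Mu, Delta, Alpha, Epsilon}
Path from root to Theta: Mu -> Delta -> Theta
  ancestors of Theta: {Mu, Delta, Theta}
Common ancestors: {Mu, Delta}
Walk up from Theta: Theta (not in ancestors of Epsilon), Delta (in ancestors of Epsilon), Mu (in ancestors of Epsilon)
Deepest common ancestor (LCA) = Delta

Answer: Delta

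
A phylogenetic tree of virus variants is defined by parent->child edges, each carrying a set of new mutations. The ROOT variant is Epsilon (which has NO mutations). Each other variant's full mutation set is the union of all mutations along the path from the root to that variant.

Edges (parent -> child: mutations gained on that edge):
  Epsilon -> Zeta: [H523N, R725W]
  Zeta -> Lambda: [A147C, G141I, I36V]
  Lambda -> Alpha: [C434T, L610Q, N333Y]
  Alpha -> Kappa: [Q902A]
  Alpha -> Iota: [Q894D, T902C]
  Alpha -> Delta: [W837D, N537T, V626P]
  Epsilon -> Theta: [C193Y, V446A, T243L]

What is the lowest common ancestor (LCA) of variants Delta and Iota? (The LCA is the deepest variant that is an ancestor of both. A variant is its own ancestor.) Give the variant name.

Answer: Alpha

Derivation:
Path from root to Delta: Epsilon -> Zeta -> Lambda -> Alpha -> Delta
  ancestors of Delta: {Epsilon, Zeta, Lambda, Alpha, Delta}
Path from root to Iota: Epsilon -> Zeta -> Lambda -> Alpha -> Iota
  ancestors of Iota: {Epsilon, Zeta, Lambda, Alpha, Iota}
Common ancestors: {Epsilon, Zeta, Lambda, Alpha}
Walk up from Iota: Iota (not in ancestors of Delta), Alpha (in ancestors of Delta), Lambda (in ancestors of Delta), Zeta (in ancestors of Delta), Epsilon (in ancestors of Delta)
Deepest common ancestor (LCA) = Alpha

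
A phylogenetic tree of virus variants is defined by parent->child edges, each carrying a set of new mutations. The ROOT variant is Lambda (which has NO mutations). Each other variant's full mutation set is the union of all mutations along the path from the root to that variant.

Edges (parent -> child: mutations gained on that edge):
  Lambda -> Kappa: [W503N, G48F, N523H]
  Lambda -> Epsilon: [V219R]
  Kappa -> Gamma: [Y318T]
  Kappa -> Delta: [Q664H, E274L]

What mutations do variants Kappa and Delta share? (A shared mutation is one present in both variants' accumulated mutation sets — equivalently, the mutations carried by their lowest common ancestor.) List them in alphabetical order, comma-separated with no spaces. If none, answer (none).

Answer: G48F,N523H,W503N

Derivation:
Accumulating mutations along path to Kappa:
  At Lambda: gained [] -> total []
  At Kappa: gained ['W503N', 'G48F', 'N523H'] -> total ['G48F', 'N523H', 'W503N']
Mutations(Kappa) = ['G48F', 'N523H', 'W503N']
Accumulating mutations along path to Delta:
  At Lambda: gained [] -> total []
  At Kappa: gained ['W503N', 'G48F', 'N523H'] -> total ['G48F', 'N523H', 'W503N']
  At Delta: gained ['Q664H', 'E274L'] -> total ['E274L', 'G48F', 'N523H', 'Q664H', 'W503N']
Mutations(Delta) = ['E274L', 'G48F', 'N523H', 'Q664H', 'W503N']
Intersection: ['G48F', 'N523H', 'W503N'] ∩ ['E274L', 'G48F', 'N523H', 'Q664H', 'W503N'] = ['G48F', 'N523H', 'W503N']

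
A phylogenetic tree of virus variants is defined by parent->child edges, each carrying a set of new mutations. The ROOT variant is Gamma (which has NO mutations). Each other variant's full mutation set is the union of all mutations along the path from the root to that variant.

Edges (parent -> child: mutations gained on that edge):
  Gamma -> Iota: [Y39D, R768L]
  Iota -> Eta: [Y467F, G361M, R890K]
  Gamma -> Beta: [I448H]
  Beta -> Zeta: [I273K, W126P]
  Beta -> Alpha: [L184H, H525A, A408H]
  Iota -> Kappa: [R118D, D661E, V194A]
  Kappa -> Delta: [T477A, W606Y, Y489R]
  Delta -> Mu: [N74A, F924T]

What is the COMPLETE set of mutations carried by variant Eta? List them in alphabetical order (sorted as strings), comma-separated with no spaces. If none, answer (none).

At Gamma: gained [] -> total []
At Iota: gained ['Y39D', 'R768L'] -> total ['R768L', 'Y39D']
At Eta: gained ['Y467F', 'G361M', 'R890K'] -> total ['G361M', 'R768L', 'R890K', 'Y39D', 'Y467F']

Answer: G361M,R768L,R890K,Y39D,Y467F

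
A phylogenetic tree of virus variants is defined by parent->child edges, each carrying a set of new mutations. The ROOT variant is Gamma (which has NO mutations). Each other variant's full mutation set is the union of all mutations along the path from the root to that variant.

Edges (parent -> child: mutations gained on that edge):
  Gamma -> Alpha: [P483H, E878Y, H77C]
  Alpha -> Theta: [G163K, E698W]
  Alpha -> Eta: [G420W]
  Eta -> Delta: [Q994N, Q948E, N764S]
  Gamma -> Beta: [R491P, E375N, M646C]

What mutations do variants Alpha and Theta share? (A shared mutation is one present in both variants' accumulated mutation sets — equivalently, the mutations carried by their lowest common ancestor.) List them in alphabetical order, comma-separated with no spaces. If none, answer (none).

Answer: E878Y,H77C,P483H

Derivation:
Accumulating mutations along path to Alpha:
  At Gamma: gained [] -> total []
  At Alpha: gained ['P483H', 'E878Y', 'H77C'] -> total ['E878Y', 'H77C', 'P483H']
Mutations(Alpha) = ['E878Y', 'H77C', 'P483H']
Accumulating mutations along path to Theta:
  At Gamma: gained [] -> total []
  At Alpha: gained ['P483H', 'E878Y', 'H77C'] -> total ['E878Y', 'H77C', 'P483H']
  At Theta: gained ['G163K', 'E698W'] -> total ['E698W', 'E878Y', 'G163K', 'H77C', 'P483H']
Mutations(Theta) = ['E698W', 'E878Y', 'G163K', 'H77C', 'P483H']
Intersection: ['E878Y', 'H77C', 'P483H'] ∩ ['E698W', 'E878Y', 'G163K', 'H77C', 'P483H'] = ['E878Y', 'H77C', 'P483H']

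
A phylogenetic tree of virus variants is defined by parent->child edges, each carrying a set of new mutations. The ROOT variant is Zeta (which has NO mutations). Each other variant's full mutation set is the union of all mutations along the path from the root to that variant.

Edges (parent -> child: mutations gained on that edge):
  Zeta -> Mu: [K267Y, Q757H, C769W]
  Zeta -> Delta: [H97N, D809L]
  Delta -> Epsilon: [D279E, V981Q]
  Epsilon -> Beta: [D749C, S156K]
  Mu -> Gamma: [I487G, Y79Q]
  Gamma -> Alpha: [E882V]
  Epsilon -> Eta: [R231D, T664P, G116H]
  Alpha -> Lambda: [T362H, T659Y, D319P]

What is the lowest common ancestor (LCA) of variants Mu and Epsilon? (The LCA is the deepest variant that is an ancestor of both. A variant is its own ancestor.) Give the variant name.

Answer: Zeta

Derivation:
Path from root to Mu: Zeta -> Mu
  ancestors of Mu: {Zeta, Mu}
Path from root to Epsilon: Zeta -> Delta -> Epsilon
  ancestors of Epsilon: {Zeta, Delta, Epsilon}
Common ancestors: {Zeta}
Walk up from Epsilon: Epsilon (not in ancestors of Mu), Delta (not in ancestors of Mu), Zeta (in ancestors of Mu)
Deepest common ancestor (LCA) = Zeta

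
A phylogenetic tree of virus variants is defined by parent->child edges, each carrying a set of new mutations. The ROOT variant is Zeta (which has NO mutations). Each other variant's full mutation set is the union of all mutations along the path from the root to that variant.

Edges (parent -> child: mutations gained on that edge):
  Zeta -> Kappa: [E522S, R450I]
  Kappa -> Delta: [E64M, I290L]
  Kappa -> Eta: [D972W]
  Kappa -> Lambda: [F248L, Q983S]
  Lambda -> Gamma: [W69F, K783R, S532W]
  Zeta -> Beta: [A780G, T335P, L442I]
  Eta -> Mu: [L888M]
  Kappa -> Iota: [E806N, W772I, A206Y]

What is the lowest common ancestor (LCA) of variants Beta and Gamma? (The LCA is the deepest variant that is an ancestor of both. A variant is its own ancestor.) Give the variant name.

Path from root to Beta: Zeta -> Beta
  ancestors of Beta: {Zeta, Beta}
Path from root to Gamma: Zeta -> Kappa -> Lambda -> Gamma
  ancestors of Gamma: {Zeta, Kappa, Lambda, Gamma}
Common ancestors: {Zeta}
Walk up from Gamma: Gamma (not in ancestors of Beta), Lambda (not in ancestors of Beta), Kappa (not in ancestors of Beta), Zeta (in ancestors of Beta)
Deepest common ancestor (LCA) = Zeta

Answer: Zeta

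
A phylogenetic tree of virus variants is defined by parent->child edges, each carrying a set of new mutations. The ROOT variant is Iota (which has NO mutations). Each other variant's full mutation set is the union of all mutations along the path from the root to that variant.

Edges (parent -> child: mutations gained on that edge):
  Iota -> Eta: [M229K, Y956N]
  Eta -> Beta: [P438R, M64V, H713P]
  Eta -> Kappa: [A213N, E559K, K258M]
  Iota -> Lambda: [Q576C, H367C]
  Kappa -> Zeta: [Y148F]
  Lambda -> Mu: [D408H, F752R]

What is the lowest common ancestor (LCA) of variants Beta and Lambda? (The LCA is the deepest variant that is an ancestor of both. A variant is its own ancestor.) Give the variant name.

Answer: Iota

Derivation:
Path from root to Beta: Iota -> Eta -> Beta
  ancestors of Beta: {Iota, Eta, Beta}
Path from root to Lambda: Iota -> Lambda
  ancestors of Lambda: {Iota, Lambda}
Common ancestors: {Iota}
Walk up from Lambda: Lambda (not in ancestors of Beta), Iota (in ancestors of Beta)
Deepest common ancestor (LCA) = Iota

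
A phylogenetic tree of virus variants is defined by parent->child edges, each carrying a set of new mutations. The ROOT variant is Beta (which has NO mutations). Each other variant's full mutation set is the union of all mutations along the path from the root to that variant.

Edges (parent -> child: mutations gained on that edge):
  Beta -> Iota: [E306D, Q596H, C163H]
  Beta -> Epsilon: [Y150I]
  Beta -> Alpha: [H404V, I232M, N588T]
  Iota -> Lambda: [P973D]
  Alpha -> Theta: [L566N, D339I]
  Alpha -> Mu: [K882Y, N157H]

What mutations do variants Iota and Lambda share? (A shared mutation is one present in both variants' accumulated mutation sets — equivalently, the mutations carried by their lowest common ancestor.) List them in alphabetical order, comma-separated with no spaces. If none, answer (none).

Accumulating mutations along path to Iota:
  At Beta: gained [] -> total []
  At Iota: gained ['E306D', 'Q596H', 'C163H'] -> total ['C163H', 'E306D', 'Q596H']
Mutations(Iota) = ['C163H', 'E306D', 'Q596H']
Accumulating mutations along path to Lambda:
  At Beta: gained [] -> total []
  At Iota: gained ['E306D', 'Q596H', 'C163H'] -> total ['C163H', 'E306D', 'Q596H']
  At Lambda: gained ['P973D'] -> total ['C163H', 'E306D', 'P973D', 'Q596H']
Mutations(Lambda) = ['C163H', 'E306D', 'P973D', 'Q596H']
Intersection: ['C163H', 'E306D', 'Q596H'] ∩ ['C163H', 'E306D', 'P973D', 'Q596H'] = ['C163H', 'E306D', 'Q596H']

Answer: C163H,E306D,Q596H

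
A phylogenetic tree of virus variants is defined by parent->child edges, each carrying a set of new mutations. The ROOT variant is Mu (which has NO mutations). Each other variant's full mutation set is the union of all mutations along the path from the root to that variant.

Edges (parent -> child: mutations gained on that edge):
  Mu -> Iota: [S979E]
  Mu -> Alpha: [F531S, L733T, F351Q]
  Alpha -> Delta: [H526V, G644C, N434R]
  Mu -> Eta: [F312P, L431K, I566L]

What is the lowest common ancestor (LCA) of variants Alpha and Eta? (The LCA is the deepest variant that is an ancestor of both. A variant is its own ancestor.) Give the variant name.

Answer: Mu

Derivation:
Path from root to Alpha: Mu -> Alpha
  ancestors of Alpha: {Mu, Alpha}
Path from root to Eta: Mu -> Eta
  ancestors of Eta: {Mu, Eta}
Common ancestors: {Mu}
Walk up from Eta: Eta (not in ancestors of Alpha), Mu (in ancestors of Alpha)
Deepest common ancestor (LCA) = Mu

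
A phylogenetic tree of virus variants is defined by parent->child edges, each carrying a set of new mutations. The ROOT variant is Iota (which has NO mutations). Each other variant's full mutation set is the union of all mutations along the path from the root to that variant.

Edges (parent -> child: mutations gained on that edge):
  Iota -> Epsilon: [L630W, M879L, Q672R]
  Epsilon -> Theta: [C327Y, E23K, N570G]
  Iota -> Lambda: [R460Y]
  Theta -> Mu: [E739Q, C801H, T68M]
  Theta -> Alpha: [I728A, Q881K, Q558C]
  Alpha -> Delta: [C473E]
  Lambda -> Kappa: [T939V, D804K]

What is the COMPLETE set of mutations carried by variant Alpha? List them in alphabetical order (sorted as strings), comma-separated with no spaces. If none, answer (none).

At Iota: gained [] -> total []
At Epsilon: gained ['L630W', 'M879L', 'Q672R'] -> total ['L630W', 'M879L', 'Q672R']
At Theta: gained ['C327Y', 'E23K', 'N570G'] -> total ['C327Y', 'E23K', 'L630W', 'M879L', 'N570G', 'Q672R']
At Alpha: gained ['I728A', 'Q881K', 'Q558C'] -> total ['C327Y', 'E23K', 'I728A', 'L630W', 'M879L', 'N570G', 'Q558C', 'Q672R', 'Q881K']

Answer: C327Y,E23K,I728A,L630W,M879L,N570G,Q558C,Q672R,Q881K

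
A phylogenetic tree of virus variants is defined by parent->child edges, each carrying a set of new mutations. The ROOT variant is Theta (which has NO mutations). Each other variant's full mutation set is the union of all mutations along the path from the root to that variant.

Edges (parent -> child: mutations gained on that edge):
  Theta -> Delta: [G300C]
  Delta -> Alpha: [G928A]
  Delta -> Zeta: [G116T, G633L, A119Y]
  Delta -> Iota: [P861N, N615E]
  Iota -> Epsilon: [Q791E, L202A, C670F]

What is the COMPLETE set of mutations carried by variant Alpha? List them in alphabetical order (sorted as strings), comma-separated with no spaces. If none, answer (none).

Answer: G300C,G928A

Derivation:
At Theta: gained [] -> total []
At Delta: gained ['G300C'] -> total ['G300C']
At Alpha: gained ['G928A'] -> total ['G300C', 'G928A']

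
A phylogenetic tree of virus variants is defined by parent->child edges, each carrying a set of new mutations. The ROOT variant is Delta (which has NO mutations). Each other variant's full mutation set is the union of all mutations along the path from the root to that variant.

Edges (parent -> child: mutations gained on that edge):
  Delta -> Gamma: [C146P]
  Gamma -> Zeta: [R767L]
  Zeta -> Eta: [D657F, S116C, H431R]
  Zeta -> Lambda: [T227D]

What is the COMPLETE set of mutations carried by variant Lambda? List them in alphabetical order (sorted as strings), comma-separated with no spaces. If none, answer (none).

At Delta: gained [] -> total []
At Gamma: gained ['C146P'] -> total ['C146P']
At Zeta: gained ['R767L'] -> total ['C146P', 'R767L']
At Lambda: gained ['T227D'] -> total ['C146P', 'R767L', 'T227D']

Answer: C146P,R767L,T227D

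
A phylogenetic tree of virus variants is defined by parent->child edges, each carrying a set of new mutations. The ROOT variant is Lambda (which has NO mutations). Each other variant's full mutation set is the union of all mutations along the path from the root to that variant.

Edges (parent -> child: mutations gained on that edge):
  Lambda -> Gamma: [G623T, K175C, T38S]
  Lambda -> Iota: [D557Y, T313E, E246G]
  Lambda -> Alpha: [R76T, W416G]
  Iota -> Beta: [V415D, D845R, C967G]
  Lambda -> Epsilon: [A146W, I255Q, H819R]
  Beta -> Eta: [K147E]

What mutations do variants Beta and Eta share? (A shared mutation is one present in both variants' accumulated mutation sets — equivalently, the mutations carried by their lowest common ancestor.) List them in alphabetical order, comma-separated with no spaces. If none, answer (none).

Accumulating mutations along path to Beta:
  At Lambda: gained [] -> total []
  At Iota: gained ['D557Y', 'T313E', 'E246G'] -> total ['D557Y', 'E246G', 'T313E']
  At Beta: gained ['V415D', 'D845R', 'C967G'] -> total ['C967G', 'D557Y', 'D845R', 'E246G', 'T313E', 'V415D']
Mutations(Beta) = ['C967G', 'D557Y', 'D845R', 'E246G', 'T313E', 'V415D']
Accumulating mutations along path to Eta:
  At Lambda: gained [] -> total []
  At Iota: gained ['D557Y', 'T313E', 'E246G'] -> total ['D557Y', 'E246G', 'T313E']
  At Beta: gained ['V415D', 'D845R', 'C967G'] -> total ['C967G', 'D557Y', 'D845R', 'E246G', 'T313E', 'V415D']
  At Eta: gained ['K147E'] -> total ['C967G', 'D557Y', 'D845R', 'E246G', 'K147E', 'T313E', 'V415D']
Mutations(Eta) = ['C967G', 'D557Y', 'D845R', 'E246G', 'K147E', 'T313E', 'V415D']
Intersection: ['C967G', 'D557Y', 'D845R', 'E246G', 'T313E', 'V415D'] ∩ ['C967G', 'D557Y', 'D845R', 'E246G', 'K147E', 'T313E', 'V415D'] = ['C967G', 'D557Y', 'D845R', 'E246G', 'T313E', 'V415D']

Answer: C967G,D557Y,D845R,E246G,T313E,V415D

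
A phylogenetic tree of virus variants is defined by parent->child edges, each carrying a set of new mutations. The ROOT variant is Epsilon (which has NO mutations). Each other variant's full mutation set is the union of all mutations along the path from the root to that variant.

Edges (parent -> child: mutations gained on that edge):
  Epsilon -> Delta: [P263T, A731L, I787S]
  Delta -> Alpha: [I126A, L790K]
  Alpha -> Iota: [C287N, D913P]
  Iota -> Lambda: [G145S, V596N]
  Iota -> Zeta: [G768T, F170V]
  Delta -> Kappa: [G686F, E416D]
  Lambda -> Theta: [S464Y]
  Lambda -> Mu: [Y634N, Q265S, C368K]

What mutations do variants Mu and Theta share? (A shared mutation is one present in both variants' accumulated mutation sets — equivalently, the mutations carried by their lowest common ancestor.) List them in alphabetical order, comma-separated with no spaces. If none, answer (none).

Answer: A731L,C287N,D913P,G145S,I126A,I787S,L790K,P263T,V596N

Derivation:
Accumulating mutations along path to Mu:
  At Epsilon: gained [] -> total []
  At Delta: gained ['P263T', 'A731L', 'I787S'] -> total ['A731L', 'I787S', 'P263T']
  At Alpha: gained ['I126A', 'L790K'] -> total ['A731L', 'I126A', 'I787S', 'L790K', 'P263T']
  At Iota: gained ['C287N', 'D913P'] -> total ['A731L', 'C287N', 'D913P', 'I126A', 'I787S', 'L790K', 'P263T']
  At Lambda: gained ['G145S', 'V596N'] -> total ['A731L', 'C287N', 'D913P', 'G145S', 'I126A', 'I787S', 'L790K', 'P263T', 'V596N']
  At Mu: gained ['Y634N', 'Q265S', 'C368K'] -> total ['A731L', 'C287N', 'C368K', 'D913P', 'G145S', 'I126A', 'I787S', 'L790K', 'P263T', 'Q265S', 'V596N', 'Y634N']
Mutations(Mu) = ['A731L', 'C287N', 'C368K', 'D913P', 'G145S', 'I126A', 'I787S', 'L790K', 'P263T', 'Q265S', 'V596N', 'Y634N']
Accumulating mutations along path to Theta:
  At Epsilon: gained [] -> total []
  At Delta: gained ['P263T', 'A731L', 'I787S'] -> total ['A731L', 'I787S', 'P263T']
  At Alpha: gained ['I126A', 'L790K'] -> total ['A731L', 'I126A', 'I787S', 'L790K', 'P263T']
  At Iota: gained ['C287N', 'D913P'] -> total ['A731L', 'C287N', 'D913P', 'I126A', 'I787S', 'L790K', 'P263T']
  At Lambda: gained ['G145S', 'V596N'] -> total ['A731L', 'C287N', 'D913P', 'G145S', 'I126A', 'I787S', 'L790K', 'P263T', 'V596N']
  At Theta: gained ['S464Y'] -> total ['A731L', 'C287N', 'D913P', 'G145S', 'I126A', 'I787S', 'L790K', 'P263T', 'S464Y', 'V596N']
Mutations(Theta) = ['A731L', 'C287N', 'D913P', 'G145S', 'I126A', 'I787S', 'L790K', 'P263T', 'S464Y', 'V596N']
Intersection: ['A731L', 'C287N', 'C368K', 'D913P', 'G145S', 'I126A', 'I787S', 'L790K', 'P263T', 'Q265S', 'V596N', 'Y634N'] ∩ ['A731L', 'C287N', 'D913P', 'G145S', 'I126A', 'I787S', 'L790K', 'P263T', 'S464Y', 'V596N'] = ['A731L', 'C287N', 'D913P', 'G145S', 'I126A', 'I787S', 'L790K', 'P263T', 'V596N']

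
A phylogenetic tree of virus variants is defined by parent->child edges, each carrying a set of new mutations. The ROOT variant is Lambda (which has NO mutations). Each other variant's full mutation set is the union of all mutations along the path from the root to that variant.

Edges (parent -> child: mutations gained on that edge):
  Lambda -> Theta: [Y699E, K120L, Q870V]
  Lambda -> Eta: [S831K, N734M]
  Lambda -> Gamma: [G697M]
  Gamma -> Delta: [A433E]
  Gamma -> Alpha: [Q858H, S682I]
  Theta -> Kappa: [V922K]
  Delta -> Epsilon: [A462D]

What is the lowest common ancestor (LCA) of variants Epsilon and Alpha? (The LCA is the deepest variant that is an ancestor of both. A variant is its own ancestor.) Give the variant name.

Path from root to Epsilon: Lambda -> Gamma -> Delta -> Epsilon
  ancestors of Epsilon: {Lambda, Gamma, Delta, Epsilon}
Path from root to Alpha: Lambda -> Gamma -> Alpha
  ancestors of Alpha: {Lambda, Gamma, Alpha}
Common ancestors: {Lambda, Gamma}
Walk up from Alpha: Alpha (not in ancestors of Epsilon), Gamma (in ancestors of Epsilon), Lambda (in ancestors of Epsilon)
Deepest common ancestor (LCA) = Gamma

Answer: Gamma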